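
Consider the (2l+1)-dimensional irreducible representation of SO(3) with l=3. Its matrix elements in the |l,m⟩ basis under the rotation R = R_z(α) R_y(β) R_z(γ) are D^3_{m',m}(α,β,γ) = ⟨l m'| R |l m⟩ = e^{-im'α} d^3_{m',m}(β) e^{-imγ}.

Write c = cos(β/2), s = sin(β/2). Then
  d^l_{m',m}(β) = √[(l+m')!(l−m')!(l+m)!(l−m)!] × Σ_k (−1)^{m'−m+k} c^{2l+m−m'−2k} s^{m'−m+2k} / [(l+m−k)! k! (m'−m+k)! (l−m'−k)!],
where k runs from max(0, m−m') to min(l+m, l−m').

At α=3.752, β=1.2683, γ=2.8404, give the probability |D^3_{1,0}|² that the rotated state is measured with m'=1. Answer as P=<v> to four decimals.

First d^3_{1,0}(β=1.2683), then the phase factors e^{-i(1)α} and e^{-i(0)γ}:
Half-angle: c=0.805576, s=0.592493. N=√(24·2·6·6)=41.569219
k∈{0,1,2} keeps every argument non-negative
  k=0: (−1)^1·41.5692/(12)·0.8056^5·0.5925^1 = -0.696314
  k=1: (−1)^2·41.5692/(4)·0.8056^3·0.5925^3 = +1.130005
  k=2: (−1)^3·41.5692/(12)·0.8056^1·0.5925^5 = -0.203757
d^3_{1,0}(1.2683) = -0.696314 +1.130005 -0.203757 = +0.229934
|D^3_{1,0}|² = |d^3_{1,0}(β)|² = (+0.229934)² = 0.052869 (the z-rotation phases have unit modulus)

P=0.0529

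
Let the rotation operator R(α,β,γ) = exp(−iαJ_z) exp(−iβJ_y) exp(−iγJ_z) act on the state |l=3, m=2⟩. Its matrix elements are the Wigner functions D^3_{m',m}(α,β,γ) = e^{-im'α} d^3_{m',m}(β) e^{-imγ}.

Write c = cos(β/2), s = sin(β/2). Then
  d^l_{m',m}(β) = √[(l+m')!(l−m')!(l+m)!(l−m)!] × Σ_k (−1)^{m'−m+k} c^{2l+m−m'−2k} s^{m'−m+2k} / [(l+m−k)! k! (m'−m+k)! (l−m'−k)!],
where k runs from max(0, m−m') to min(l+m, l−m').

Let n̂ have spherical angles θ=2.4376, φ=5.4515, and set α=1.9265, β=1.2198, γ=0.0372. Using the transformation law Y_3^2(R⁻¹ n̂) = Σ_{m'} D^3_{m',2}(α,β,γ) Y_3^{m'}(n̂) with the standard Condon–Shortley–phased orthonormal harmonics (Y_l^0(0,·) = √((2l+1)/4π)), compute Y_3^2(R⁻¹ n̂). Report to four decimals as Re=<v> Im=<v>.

Need the full column D^3_{m',2} for m'=−3..3 at α=1.9265, β=1.2198, γ=0.0372.
cos(β/2)=0.819705, sin(β/2)=0.572785
d^3_{-3,2}: single k=5 term ⇒ +0.123792;  D = +0.103677-0.067643i
d^3_{-2,2}: k∈[4..5] ⇒ +0.361621 -0.035314 = +0.326306;  D = -0.262311-0.194085i
d^3_{-1,2}: k∈[3..4] ⇒ +0.654605 -0.159815 = +0.494790;  D = -0.137358+0.475342i
d^3_{0,2}: k∈[2..3] ⇒ +0.811289 -0.396136 = +0.415153;  D = +0.414005-0.030859i
d^3_{1,2}: k∈[1..2] ⇒ +0.670318 -0.654605 = +0.015713;  D = -0.006552-0.014282i
d^3_{2,2}: k∈[0..1] ⇒ +0.303352 -0.740602 = -0.437250;  D = +0.309056-0.309309i
d^3_{3,2}: single k=0 term ⇒ -0.519226;  D = -0.472113-0.216113i
Y_3^{m'}(θ=2.4376,φ=5.4515) and Σ D·Y over m':
  (+0.1037-0.0676i)·(-0.0903+0.0682i)  (-0.2623-0.1941i)·(+0.0302-0.3250i)  (-0.1374+0.4753i)·(+0.2685+0.2946i)  (+0.4140-0.0309i)·(+0.0270+0.0000i)  (-0.0066-0.0143i)·(-0.2685+0.2946i)  (+0.3091-0.3093i)·(+0.0302+0.3250i)  (-0.4721-0.2161i)·(+0.0903+0.0682i)
Y_3^2(R⁻¹ n̂) = -0.153564+0.220203i

Re=-0.1536 Im=0.2202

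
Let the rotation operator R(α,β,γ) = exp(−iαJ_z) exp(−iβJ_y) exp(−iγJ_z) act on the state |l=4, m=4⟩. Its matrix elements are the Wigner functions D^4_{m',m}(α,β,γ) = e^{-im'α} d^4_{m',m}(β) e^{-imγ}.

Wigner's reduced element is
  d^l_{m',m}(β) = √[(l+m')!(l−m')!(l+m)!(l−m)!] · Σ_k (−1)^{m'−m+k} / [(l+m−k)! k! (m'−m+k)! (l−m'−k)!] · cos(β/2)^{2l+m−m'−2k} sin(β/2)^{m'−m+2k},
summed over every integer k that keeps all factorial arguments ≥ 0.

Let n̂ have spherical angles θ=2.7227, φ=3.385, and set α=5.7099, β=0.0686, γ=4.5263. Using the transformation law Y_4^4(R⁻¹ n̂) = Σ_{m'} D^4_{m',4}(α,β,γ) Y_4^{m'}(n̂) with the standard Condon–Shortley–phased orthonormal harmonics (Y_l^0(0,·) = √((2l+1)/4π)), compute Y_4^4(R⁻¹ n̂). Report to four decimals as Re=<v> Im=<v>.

Need the full column D^4_{m',4} for m'=−4..4 at α=5.7099, β=0.0686, γ=4.5263.
cos(β/2)=0.999412, sin(β/2)=0.034293
d^4_{-4,4}: single k=8 term ⇒ +0.000000;  D = +0.000000-0.000000i
d^4_{-3,4}: single k=7 term ⇒ +0.000000;  D = +0.000000-0.000000i
d^4_{-2,4}: single k=6 term ⇒ +0.000000;  D = +0.000000-0.000000i
d^4_{-1,4}: single k=5 term ⇒ +0.000000;  D = +0.000000+0.000000i
d^4_{0,4}: single k=4 term ⇒ +0.000012;  D = +0.000008+0.000008i
d^4_{1,4}: single k=3 term ⇒ +0.000301;  D = +0.000075+0.000291i
d^4_{2,4}: single k=2 term ⇒ +0.006201;  D = -0.001951+0.005886i
d^4_{3,4}: single k=1 term ⇒ +0.096597;  D = -0.075270+0.060543i
d^4_{4,4}: single k=0 term ⇒ +0.995304;  D = -0.989917+0.103420i
Y_4^{m'}(θ=2.7227,φ=3.385) and Σ D·Y over m':
  (+0.0000-0.0000i)·(+0.0068-0.0100i)  (+0.0000-0.0000i)·(+0.0573-0.0513i)  (+0.0000-0.0000i)·(+0.2368-0.1254i)  (+0.0000+0.0000i)·(+0.4849-0.1204i)  (+0.0000+0.0000i)·(+0.2476+0.0000i)  (+0.0001+0.0003i)·(-0.4849-0.1204i)  (-0.0020+0.0059i)·(+0.2368+0.1254i)  (-0.0753+0.0605i)·(-0.0573-0.0513i)  (-0.9899+0.1034i)·(+0.0068+0.0100i)
Y_4^4(R⁻¹ n̂) = -0.001555-0.007818i

Re=-0.0016 Im=-0.0078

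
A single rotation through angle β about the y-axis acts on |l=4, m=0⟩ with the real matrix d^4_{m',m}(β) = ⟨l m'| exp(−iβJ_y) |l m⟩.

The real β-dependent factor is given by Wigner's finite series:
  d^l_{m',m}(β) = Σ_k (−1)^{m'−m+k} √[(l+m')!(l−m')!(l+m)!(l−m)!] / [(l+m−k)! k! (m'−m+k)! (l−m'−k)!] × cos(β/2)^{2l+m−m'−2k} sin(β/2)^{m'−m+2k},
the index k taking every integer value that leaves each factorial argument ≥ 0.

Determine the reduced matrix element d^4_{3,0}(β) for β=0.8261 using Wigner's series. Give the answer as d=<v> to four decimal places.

d=-0.3985

d^4_{3,0}(β=0.8261) via Wigner's sum:
With c≡cos(β/2)=0.915901 and s≡sin(β/2)=0.401405, N=[5040·1·24·24]^{1/2}=1703.830978
Admissible k: 0..1 (factorial args all ≥0)
  k=0: (−1)^3·1703.8310/(144)·0.9159^5·0.4014^3 = -0.493235
  k=1: (−1)^4·1703.8310/(144)·0.9159^3·0.4014^5 = +0.094737
d^4_{3,0}(0.8261) = -0.493235 +0.094737 = -0.398497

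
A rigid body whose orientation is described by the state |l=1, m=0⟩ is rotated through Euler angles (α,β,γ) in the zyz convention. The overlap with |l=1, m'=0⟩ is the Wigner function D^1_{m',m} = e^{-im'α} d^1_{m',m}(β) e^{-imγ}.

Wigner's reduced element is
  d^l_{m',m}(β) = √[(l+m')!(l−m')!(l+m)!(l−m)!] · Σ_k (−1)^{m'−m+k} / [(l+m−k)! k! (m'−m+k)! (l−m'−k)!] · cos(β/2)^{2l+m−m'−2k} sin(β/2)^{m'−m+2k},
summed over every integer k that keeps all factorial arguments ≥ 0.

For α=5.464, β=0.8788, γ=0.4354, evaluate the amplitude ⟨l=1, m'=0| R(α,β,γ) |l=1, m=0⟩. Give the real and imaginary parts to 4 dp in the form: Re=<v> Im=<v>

Re=0.6381 Im=0.0000

D^1_{0,0}(5.464,0.8788,0.4354) = e^{-i·0·5.464}·d^1_{0,0}(0.8788)·e^{-i·0·0.4354}. Compute d first:
With c≡cos(β/2)=0.905007 and s≡sin(β/2)=0.425397, N=[1·1·1·1]^{1/2}=1.000000
Admissible k: 0..1 (factorial args all ≥0)
  k=0: (−1)^0·1.0000/(1)·0.9050^2·0.4254^0 = +0.819038
  k=1: (−1)^1·1.0000/(1)·0.9050^0·0.4254^2 = -0.180962
d^1_{0,0}(0.8788) = +0.819038 -0.180962 = +0.638076
D = (+1.000000+0.000000i)·(+0.638076)·(+1.000000+0.000000i) = +0.638076+0.000000i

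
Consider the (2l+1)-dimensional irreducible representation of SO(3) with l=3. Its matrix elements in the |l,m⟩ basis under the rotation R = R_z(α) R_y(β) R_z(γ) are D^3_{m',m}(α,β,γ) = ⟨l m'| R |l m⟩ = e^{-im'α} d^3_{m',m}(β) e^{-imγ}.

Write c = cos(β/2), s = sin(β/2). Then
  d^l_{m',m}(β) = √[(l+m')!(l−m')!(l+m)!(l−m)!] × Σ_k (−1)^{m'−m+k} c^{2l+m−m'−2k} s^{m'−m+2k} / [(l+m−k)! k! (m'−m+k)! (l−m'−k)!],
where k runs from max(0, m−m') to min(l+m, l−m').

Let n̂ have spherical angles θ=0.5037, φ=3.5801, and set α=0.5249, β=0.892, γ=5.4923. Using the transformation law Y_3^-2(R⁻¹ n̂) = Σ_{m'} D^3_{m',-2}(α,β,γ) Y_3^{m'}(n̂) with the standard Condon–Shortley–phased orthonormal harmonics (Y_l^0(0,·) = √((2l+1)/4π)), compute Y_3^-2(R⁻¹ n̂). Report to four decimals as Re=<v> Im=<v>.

Need the full column D^3_{m',-2} for m'=−3..3 at α=0.5249, β=0.892, γ=5.4923.
cos(β/2)=0.902180, sin(β/2)=0.431360
d^3_{-3,-2}: single k=1 term ⇒ +0.631511;  D = +0.631496-0.004465i
d^3_{-2,-2}: k∈[0..1] ⇒ +0.539211 -0.616343 = -0.077133;  D = -0.066474+0.039124i
d^3_{-1,-2}: k∈[0..1] ⇒ -0.815278 +0.372760 = -0.442517;  D = -0.217541+0.385354i
d^3_{0,-2}: k∈[0..1] ⇒ +0.675170 -0.154350 = +0.520820;  D = -0.005716-0.520789i
d^3_{1,-2}: k∈[0..1] ⇒ -0.372760 +0.042608 = -0.330152;  D = +0.168573+0.283872i
d^3_{2,-2}: k∈[0..1] ⇒ +0.140902 -0.006442 = +0.134460;  D = -0.117347-0.065643i
d^3_{3,-2}: single k=0 term ⇒ -0.033004;  D = +0.033001-0.000491i
Y_3^{m'}(θ=0.5037,φ=3.5801) and Σ D·Y over m':
  (+0.6315-0.0045i)·(-0.0118+0.0454i)  (-0.0665+0.0391i)·(+0.1333-0.1603i)  (-0.2175+0.3854i)·(-0.4004+0.1878i)  (-0.0057-0.5208i)·(+0.2730+0.0000i)  (+0.1686+0.2839i)·(+0.4004+0.1878i)  (-0.1173-0.0656i)·(+0.1333+0.1603i)  (+0.0330-0.0005i)·(+0.0118+0.0454i)
Y_3^-2(R⁻¹ n̂) = +0.012800-0.173459i

Re=0.0128 Im=-0.1735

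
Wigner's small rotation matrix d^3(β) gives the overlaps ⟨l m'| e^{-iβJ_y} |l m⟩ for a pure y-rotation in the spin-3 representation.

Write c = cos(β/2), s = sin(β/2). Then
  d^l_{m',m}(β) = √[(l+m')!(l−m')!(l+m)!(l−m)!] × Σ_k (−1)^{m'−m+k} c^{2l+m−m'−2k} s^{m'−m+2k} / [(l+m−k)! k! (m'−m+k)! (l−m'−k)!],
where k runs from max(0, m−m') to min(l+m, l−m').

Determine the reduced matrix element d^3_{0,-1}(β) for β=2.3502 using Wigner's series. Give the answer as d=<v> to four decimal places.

d=-0.4528

d^3_{0,-1}(β=2.3502) via Wigner's sum:
c=cos(2.3502/2)=0.385451, s=sin(2.3502/2)=0.922728; N=√[6·6·2·24]=41.569219
Admissible k: 0..2 (factorial args all ≥0)
  k=0: (−1)^1·41.5692/(12)·0.3855^5·0.9227^1 = -0.027196
  k=1: (−1)^2·41.5692/(4)·0.3855^3·0.9227^3 = +0.467563
  k=2: (−1)^3·41.5692/(12)·0.3855^1·0.9227^5 = -0.893159
d^3_{0,-1}(2.3502) = -0.027196 +0.467563 -0.893159 = -0.452792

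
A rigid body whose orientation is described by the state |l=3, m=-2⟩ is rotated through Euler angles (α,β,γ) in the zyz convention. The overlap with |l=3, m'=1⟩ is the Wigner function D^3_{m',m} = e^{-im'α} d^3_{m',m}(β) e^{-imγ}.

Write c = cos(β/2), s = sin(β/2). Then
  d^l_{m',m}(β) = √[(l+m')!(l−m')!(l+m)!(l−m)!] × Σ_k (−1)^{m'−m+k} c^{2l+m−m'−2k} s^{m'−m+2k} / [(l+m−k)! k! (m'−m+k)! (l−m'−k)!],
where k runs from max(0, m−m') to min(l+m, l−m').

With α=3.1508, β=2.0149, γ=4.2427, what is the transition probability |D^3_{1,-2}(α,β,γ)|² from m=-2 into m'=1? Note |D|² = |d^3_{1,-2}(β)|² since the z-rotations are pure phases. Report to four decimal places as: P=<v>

P=0.0217

First d^3_{1,-2}(β=2.0149), then the phase factors e^{-i(1)α} and e^{-i(-2)γ}:
c=cos(2.0149/2)=0.534018, s=sin(2.0149/2)=0.845473; N=√[24·2·1·120]=75.894664
Admissible k: 0..1 (factorial args all ≥0)
  k=0: (−1)^3·75.8947/(12)·0.5340^3·0.8455^3 = -0.582100
  k=1: (−1)^4·75.8947/(24)·0.5340^1·0.8455^5 = +0.729549
d^3_{1,-2}(2.0149) = -0.582100 +0.729549 = +0.147449
|D^3_{1,-2}|² = |d^3_{1,-2}(β)|² = (+0.147449)² = 0.021741 (the z-rotation phases have unit modulus)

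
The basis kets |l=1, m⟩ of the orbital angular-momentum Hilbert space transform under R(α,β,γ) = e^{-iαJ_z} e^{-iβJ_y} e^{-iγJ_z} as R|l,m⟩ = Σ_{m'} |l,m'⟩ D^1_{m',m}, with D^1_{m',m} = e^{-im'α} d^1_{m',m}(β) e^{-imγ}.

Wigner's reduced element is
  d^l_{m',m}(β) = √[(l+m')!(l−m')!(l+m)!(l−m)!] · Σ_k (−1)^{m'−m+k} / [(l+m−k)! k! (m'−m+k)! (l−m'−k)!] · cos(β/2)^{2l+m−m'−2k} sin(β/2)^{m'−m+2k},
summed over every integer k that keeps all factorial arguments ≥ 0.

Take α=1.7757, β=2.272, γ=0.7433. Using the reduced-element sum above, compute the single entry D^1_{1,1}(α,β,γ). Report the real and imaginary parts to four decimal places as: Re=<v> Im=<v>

Re=-0.1441 Im=-0.1035

D^1_{1,1}(1.7757,2.272,0.7433) = e^{-i·1·1.7757}·d^1_{1,1}(2.272)·e^{-i·1·0.7433}. Compute d first:
Half-angle: c=0.421226, s=0.906956. N=√(2·1·2·1)=2.000000
k: max(0,(1)−(1))=0 … min(1+(1),1−(1))=0
  k=0: (−1)^0·2.0000/(2)·0.4212^2·0.9070^0 = +0.177431
d^1_{1,1}(2.272) = +0.177431
D = (-0.203473-0.979081i)·(+0.177431)·(+0.736239-0.676721i) = -0.144140-0.103468i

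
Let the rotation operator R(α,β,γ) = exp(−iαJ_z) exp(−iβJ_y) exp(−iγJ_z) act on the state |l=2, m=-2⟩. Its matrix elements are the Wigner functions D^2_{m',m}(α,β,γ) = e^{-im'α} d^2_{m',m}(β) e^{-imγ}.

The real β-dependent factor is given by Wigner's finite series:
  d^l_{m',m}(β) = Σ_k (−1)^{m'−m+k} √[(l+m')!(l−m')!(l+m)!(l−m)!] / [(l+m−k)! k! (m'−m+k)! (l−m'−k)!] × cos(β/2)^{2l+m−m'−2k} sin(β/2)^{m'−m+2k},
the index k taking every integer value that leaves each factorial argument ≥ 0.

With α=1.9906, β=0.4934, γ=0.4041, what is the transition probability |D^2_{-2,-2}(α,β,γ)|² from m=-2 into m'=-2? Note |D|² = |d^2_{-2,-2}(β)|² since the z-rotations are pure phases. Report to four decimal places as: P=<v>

First d^2_{-2,-2}(β=0.4934), then the phase factors e^{-i(-2)α} and e^{-i(-2)γ}:
With c≡cos(β/2)=0.969724 and s≡sin(β/2)=0.244205, N=[1·24·1·24]^{1/2}=24.000000
The bounds max(0,m−m')=0 and min(l+m,l−m')=0 give 1 term
  k=0: (−1)^0·24.0000/(24)·0.9697^4·0.2442^0 = +0.884284
d^2_{-2,-2}(0.4934) = +0.884284
|D^2_{-2,-2}|² = |d^2_{-2,-2}(β)|² = (+0.884284)² = 0.781958 (the z-rotation phases have unit modulus)

P=0.7820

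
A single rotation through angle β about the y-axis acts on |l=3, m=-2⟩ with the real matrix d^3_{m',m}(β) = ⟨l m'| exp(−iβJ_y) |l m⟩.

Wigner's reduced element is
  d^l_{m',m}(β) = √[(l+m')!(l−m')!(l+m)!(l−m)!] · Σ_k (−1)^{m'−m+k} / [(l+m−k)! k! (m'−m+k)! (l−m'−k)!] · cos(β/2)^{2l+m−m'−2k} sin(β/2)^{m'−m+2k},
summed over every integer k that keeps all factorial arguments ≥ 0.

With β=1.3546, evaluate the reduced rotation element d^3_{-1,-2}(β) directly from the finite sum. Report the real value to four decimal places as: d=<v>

d^3_{-1,-2}(β=1.3546) via Wigner's sum:
With c≡cos(β/2)=0.779268 and s≡sin(β/2)=0.626691, N=[2·24·1·120]^{1/2}=75.894664
k: max(0,(-2)−(-1))=0 … min(3+(-2),3−(-1))=1
  k=0: (−1)^1·75.8947/(24)·0.7793^5·0.6267^1 = -0.569491
  k=1: (−1)^2·75.8947/(12)·0.7793^3·0.6267^3 = +0.736632
d^3_{-1,-2}(1.3546) = -0.569491 +0.736632 = +0.167142

d=0.1671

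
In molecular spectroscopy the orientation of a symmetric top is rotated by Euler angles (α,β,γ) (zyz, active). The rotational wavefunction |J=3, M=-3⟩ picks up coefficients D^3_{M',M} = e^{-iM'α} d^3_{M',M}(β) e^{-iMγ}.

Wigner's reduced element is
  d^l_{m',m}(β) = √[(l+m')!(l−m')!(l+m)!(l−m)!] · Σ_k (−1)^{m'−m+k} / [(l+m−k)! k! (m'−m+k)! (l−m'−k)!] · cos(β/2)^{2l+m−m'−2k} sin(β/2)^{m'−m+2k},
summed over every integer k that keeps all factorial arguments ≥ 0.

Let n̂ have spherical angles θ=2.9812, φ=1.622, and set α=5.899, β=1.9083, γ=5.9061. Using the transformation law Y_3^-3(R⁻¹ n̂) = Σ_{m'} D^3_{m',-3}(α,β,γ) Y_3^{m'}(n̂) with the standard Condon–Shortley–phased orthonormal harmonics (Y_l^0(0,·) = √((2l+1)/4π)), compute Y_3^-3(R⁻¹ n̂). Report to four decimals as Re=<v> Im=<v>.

Need the full column D^3_{m',-3} for m'=−3..3 at α=5.899, β=1.9083, γ=5.9061.
cos(β/2)=0.578302, sin(β/2)=0.815822
d^3_{-3,-3}: single k=0 term ⇒ +0.037405;  D = -0.024467-0.028293i
d^3_{-2,-3}: single k=0 term ⇒ -0.129255;  D = +0.041741+0.122329i
d^3_{-1,-3}: single k=0 term ⇒ +0.288308;  D = +0.015951-0.287867i
d^3_{0,-3}: single k=0 term ⇒ -0.469642;  D = -0.199844+0.425001i
d^3_{1,-3}: single k=0 term ⇒ +0.573771;  D = +0.420965-0.389873i
d^3_{2,-3}: single k=0 term ⇒ -0.511928;  D = -0.478590+0.181721i
d^3_{3,-3}: single k=0 term ⇒ +0.294832;  D = +0.294765+0.006279i
Y_3^{m'}(θ=2.9812,φ=1.622) and Σ D·Y over m':
  (-0.0245-0.0283i)·(+0.0003+0.0017i)  (+0.0417+0.1223i)·(+0.0256-0.0026i)  (+0.0160-0.2879i)·(-0.0102-0.1996i)  (-0.1998+0.4250i)·(-0.6898+0.0000i)  (+0.4210-0.3899i)·(+0.0102-0.1996i)  (-0.4786+0.1817i)·(+0.0256+0.0026i)  (+0.2948+0.0063i)·(-0.0003+0.0017i)
Y_3^-3(R⁻¹ n̂) = -0.004675-0.374561i

Re=-0.0047 Im=-0.3746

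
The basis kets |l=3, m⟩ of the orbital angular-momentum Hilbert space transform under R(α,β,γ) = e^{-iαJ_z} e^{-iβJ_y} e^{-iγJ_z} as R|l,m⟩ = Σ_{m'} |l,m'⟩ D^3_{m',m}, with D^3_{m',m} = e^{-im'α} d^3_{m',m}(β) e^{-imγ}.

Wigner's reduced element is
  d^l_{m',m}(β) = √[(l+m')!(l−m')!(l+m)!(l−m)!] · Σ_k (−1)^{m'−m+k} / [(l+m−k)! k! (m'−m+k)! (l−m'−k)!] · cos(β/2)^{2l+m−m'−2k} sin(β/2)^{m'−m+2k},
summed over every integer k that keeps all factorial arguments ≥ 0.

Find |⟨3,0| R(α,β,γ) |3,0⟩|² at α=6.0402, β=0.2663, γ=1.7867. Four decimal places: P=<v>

First d^3_{0,0}(β=0.2663), then the phase factors e^{-i(0)α} and e^{-i(0)γ}:
Half-angle: c=0.991149, s=0.132757. N=√(6·6·6·6)=36.000000
k∈{0,1,2,3} keeps every argument non-negative
  k=0: (−1)^0·36.0000/(36)·0.9911^6·0.1328^0 = +0.948053
  k=1: (−1)^1·36.0000/(4)·0.9911^4·0.1328^2 = -0.153078
  k=2: (−1)^2·36.0000/(4)·0.9911^2·0.1328^4 = +0.002746
  k=3: (−1)^3·36.0000/(36)·0.9911^0·0.1328^6 = -0.000005
d^3_{0,0}(0.2663) = +0.948053 -0.153078 +0.002746 -0.000005 = +0.797716
|D^3_{0,0}|² = |d^3_{0,0}(β)|² = (+0.797716)² = 0.636351 (the z-rotation phases have unit modulus)

P=0.6364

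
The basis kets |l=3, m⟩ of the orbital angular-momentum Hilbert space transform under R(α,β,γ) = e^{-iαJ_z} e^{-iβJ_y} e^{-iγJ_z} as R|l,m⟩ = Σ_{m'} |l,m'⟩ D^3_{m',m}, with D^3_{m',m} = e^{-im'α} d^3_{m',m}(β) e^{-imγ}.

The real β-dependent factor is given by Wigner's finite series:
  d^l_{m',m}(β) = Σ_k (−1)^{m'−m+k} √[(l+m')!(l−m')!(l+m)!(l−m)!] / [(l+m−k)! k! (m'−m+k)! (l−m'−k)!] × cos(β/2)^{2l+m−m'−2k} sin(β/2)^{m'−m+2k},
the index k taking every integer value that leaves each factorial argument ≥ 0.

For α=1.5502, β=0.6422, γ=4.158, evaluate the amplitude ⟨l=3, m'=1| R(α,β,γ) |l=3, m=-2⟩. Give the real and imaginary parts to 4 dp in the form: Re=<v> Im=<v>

Split into d^3_{1,-2}(β=0.6422) × two z-phases.
c=cos(0.6422/2)=0.948889, s=sin(0.6422/2)=0.315611; N=√[24·2·1·120]=75.894664
Admissible k: 0..1 (factorial args all ≥0)
  k=0: (−1)^3·75.8947/(12)·0.9489^3·0.3156^3 = -0.169875
  k=1: (−1)^4·75.8947/(24)·0.9489^1·0.3156^5 = +0.009397
d^3_{1,-2}(0.6422) = -0.169875 +0.009397 = -0.160479
Attach z-rotation phases: D = e^{-i(1)(1.5502)}·(-0.160479)·e^{-i(-2)(4.158)} = -0.142150-0.074478i

Re=-0.1421 Im=-0.0745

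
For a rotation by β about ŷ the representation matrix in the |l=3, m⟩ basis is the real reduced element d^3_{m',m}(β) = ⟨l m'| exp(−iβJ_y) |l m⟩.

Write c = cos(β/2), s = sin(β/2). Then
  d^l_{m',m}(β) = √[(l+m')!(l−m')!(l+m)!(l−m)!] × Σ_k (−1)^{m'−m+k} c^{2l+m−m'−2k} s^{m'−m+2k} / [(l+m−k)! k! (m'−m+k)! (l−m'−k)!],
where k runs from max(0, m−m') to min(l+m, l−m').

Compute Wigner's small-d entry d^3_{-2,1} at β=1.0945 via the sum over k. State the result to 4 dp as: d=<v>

d=0.4519

d^3_{-2,1}(β=1.0945) via Wigner's sum:
With c≡cos(β/2)=0.853959 and s≡sin(β/2)=0.520341, N=[1·120·24·2]^{1/2}=75.894664
k: max(0,(1)−(-2))=3 … min(3+(1),3−(-2))=4
  k=3: (−1)^0·75.8947/(12)·0.8540^3·0.5203^3 = +0.554887
  k=4: (−1)^1·75.8947/(24)·0.8540^1·0.5203^5 = -0.103009
d^3_{-2,1}(1.0945) = +0.554887 -0.103009 = +0.451877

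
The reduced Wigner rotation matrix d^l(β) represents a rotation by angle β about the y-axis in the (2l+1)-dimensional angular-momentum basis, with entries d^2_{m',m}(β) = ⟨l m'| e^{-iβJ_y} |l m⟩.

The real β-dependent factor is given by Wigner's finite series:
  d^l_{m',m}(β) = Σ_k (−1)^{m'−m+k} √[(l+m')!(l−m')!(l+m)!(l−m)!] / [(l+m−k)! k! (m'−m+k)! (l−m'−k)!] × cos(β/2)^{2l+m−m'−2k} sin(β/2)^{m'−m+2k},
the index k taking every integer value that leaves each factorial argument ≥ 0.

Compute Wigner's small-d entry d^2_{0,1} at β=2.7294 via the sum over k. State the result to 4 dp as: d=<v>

d=-0.4496

d^2_{0,1}(β=2.7294) via Wigner's sum:
Half-angle: c=0.204640, s=0.978837. N=√(2·2·6·1)=4.898979
k∈{1,2} keeps every argument non-negative
  k=1: (−1)^0·4.8990/(2)·0.2046^3·0.9788^1 = +0.020548
  k=2: (−1)^1·4.8990/(2)·0.2046^1·0.9788^3 = -0.470109
d^2_{0,1}(2.7294) = +0.020548 -0.470109 = -0.449561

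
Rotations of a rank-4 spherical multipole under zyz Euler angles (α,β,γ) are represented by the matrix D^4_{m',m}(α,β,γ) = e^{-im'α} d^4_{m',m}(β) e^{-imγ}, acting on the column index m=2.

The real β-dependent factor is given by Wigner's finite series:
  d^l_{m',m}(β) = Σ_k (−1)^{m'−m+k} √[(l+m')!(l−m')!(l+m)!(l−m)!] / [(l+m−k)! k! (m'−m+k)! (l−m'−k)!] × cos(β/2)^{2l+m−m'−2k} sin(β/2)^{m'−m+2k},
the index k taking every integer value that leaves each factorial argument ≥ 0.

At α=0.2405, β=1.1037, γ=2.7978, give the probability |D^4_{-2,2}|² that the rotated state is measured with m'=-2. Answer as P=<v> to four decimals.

P=0.1771

First d^4_{-2,2}(β=1.1037), then the phase factors e^{-i(-2)α} and e^{-i(2)γ}:
With c≡cos(β/2)=0.851556 and s≡sin(β/2)=0.524264, N=[2·720·720·2]^{1/2}=1440.000000
k: max(0,(2)−(-2))=4 … min(4+(2),4−(-2))=6
  k=4: (−1)^0·1440.0000/(96)·0.8516^4·0.5243^4 = +0.595858
  k=5: (−1)^1·1440.0000/(120)·0.8516^2·0.5243^6 = -0.180678
  k=6: (−1)^2·1440.0000/(1440)·0.8516^0·0.5243^8 = +0.005707
d^4_{-2,2}(1.1037) = +0.595858 -0.180678 +0.005707 = +0.420887
|D^4_{-2,2}|² = |d^4_{-2,2}(β)|² = (+0.420887)² = 0.177146 (the z-rotation phases have unit modulus)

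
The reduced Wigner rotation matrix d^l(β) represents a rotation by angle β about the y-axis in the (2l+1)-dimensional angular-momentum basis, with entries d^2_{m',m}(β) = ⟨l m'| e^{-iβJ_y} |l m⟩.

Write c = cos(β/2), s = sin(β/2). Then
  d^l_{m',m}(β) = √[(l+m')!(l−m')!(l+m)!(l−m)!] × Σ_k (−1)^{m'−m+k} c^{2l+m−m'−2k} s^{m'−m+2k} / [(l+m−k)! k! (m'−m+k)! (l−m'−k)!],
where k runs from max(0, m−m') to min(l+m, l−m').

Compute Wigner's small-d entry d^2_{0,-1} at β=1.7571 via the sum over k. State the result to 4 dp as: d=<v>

d=0.2229

d^2_{0,-1}(β=1.7571) via Wigner's sum:
Half-angle: c=0.638268, s=0.769814. N=√(2·2·1·6)=4.898979
k∈{0,1} keeps every argument non-negative
  k=0: (−1)^1·4.8990/(2)·0.6383^3·0.7698^1 = -0.490310
  k=1: (−1)^2·4.8990/(2)·0.6383^1·0.7698^3 = +0.713241
d^2_{0,-1}(1.7571) = -0.490310 +0.713241 = +0.222931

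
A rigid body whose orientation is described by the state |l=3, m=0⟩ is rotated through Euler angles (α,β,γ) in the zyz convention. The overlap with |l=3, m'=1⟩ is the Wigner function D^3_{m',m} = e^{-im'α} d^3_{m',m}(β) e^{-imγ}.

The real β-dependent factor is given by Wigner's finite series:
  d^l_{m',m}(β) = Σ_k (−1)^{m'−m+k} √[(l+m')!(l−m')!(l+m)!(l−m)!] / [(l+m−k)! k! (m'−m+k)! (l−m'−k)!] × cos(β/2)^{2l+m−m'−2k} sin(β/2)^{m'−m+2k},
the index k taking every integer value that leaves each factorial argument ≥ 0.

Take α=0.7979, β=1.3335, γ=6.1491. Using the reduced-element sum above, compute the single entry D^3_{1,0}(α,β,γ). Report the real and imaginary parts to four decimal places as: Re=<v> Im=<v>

First d^3_{1,0}(β=1.3335), then the phase factors e^{-i(1)α} and e^{-i(0)γ}:
With c≡cos(β/2)=0.785836 and s≡sin(β/2)=0.618435, N=[24·2·6·6]^{1/2}=41.569219
The bounds max(0,m−m')=0 and min(l+m,l−m')=2 give 3 terms
  k=0: (−1)^1·41.5692/(12)·0.7858^5·0.6184^1 = -0.642013
  k=1: (−1)^2·41.5692/(4)·0.7858^3·0.6184^3 = +1.192861
  k=2: (−1)^3·41.5692/(12)·0.7858^1·0.6184^5 = -0.246260
d^3_{1,0}(1.3335) = -0.642013 +1.192861 -0.246260 = +0.304589
Phases: e^{-i·(1)·0.7979}=+0.698212-0.715891i, e^{-i·(0)·6.1491}=+1.000000+0.000000i ⇒ D=+0.212667-0.218052i

Re=0.2127 Im=-0.2181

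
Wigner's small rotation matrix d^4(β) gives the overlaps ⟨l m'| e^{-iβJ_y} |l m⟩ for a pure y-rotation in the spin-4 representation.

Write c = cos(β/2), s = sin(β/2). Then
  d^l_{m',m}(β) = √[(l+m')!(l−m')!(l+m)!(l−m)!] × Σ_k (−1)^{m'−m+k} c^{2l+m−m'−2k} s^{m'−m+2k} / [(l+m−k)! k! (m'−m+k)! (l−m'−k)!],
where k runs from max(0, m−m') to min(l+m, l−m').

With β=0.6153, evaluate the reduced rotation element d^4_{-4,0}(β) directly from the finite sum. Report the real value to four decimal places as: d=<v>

d^4_{-4,0}(β=0.6153) via Wigner's sum:
c=cos(0.6153/2)=0.953048, s=sin(0.6153/2)=0.302820; N=√[1·40320·24·24]=4819.161753
k∈{4} keeps every argument non-negative
  k=4: (−1)^0·4819.1618/(576)·0.9530^4·0.3028^4 = +0.058042
d^4_{-4,0}(0.6153) = +0.058042

d=0.0580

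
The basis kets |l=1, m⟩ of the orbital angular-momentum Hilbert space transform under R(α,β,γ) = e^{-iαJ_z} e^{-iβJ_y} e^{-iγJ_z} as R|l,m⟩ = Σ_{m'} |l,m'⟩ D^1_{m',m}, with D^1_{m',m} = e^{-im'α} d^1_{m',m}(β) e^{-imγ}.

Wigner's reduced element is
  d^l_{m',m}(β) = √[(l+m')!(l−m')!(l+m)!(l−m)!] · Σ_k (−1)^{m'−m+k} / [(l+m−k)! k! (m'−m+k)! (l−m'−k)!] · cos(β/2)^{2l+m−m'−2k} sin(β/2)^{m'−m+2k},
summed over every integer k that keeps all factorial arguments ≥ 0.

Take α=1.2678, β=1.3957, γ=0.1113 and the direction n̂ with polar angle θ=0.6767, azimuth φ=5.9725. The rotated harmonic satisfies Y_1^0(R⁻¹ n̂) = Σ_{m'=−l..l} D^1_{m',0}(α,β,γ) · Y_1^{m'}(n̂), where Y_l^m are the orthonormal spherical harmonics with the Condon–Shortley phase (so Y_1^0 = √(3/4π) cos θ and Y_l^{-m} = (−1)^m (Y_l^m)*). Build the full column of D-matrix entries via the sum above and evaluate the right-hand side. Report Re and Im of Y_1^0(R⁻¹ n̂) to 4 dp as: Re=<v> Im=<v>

Need the full column D^1_{m',0} for m'=−1..1 at α=1.2678, β=1.3957, γ=0.1113.
cos(β/2)=0.766225, sin(β/2)=0.642572
d^1_{-1,0}: single k=1 term ⇒ +0.696295;  D = +0.207761+0.664576i
d^1_{0,0}: k∈[0..1] ⇒ +0.587101 -0.412899 = +0.174203;  D = +0.174203+0.000000i
d^1_{1,0}: single k=0 term ⇒ -0.696295;  D = -0.207761+0.664576i
Y_1^{m'}(θ=0.6767,φ=5.9725) and Σ D·Y over m':
  (+0.2078+0.6646i)·(+0.2060+0.0661i)  (+0.1742+0.0000i)·(+0.3809+0.0000i)  (-0.2078+0.6646i)·(-0.2060+0.0661i)
Y_1^0(R⁻¹ n̂) = +0.064044+0.000000i

Re=0.0640 Im=0.0000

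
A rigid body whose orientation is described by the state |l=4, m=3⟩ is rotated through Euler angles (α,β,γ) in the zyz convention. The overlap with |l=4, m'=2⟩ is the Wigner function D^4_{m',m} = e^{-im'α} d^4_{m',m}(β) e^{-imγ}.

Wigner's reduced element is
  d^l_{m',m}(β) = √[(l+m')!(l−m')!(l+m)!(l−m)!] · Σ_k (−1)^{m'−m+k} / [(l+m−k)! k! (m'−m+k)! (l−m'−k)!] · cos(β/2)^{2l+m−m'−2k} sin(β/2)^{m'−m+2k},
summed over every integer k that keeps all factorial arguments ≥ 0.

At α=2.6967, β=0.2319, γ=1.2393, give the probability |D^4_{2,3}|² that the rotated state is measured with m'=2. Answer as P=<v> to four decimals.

First d^4_{2,3}(β=0.2319), then the phase factors e^{-i(2)α} and e^{-i(3)γ}:
With c≡cos(β/2)=0.993285 and s≡sin(β/2)=0.115690, N=[720·2·5040·1]^{1/2}=2693.993318
The bounds max(0,m−m')=1 and min(l+m,l−m')=2 give 2 terms
  k=1: (−1)^0·2693.9933/(720)·0.9933^7·0.1157^1 = +0.412933
  k=2: (−1)^1·2693.9933/(240)·0.9933^5·0.1157^3 = -0.016805
d^4_{2,3}(0.2319) = +0.412933 -0.016805 = +0.396127
|D^4_{2,3}|² = |d^4_{2,3}(β)|² = (+0.396127)² = 0.156917 (the z-rotation phases have unit modulus)

P=0.1569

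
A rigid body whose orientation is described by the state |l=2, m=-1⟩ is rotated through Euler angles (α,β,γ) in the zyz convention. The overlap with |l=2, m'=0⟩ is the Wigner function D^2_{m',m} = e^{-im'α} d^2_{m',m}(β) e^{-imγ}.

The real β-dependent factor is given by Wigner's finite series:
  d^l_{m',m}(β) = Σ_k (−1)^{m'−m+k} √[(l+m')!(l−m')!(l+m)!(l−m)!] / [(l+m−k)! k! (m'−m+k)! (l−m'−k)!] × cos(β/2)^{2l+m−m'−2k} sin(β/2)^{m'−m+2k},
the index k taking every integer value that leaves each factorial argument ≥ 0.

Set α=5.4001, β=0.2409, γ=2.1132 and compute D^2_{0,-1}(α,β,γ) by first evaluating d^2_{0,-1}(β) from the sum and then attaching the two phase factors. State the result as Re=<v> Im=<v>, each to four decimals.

D^2_{0,-1}(5.4001,0.2409,2.1132) = e^{-i·0·5.4001}·d^2_{0,-1}(0.2409)·e^{-i·-1·2.1132}. Compute d first:
With c≡cos(β/2)=0.992755 and s≡sin(β/2)=0.120159, N=[2·2·1·6]^{1/2}=4.898979
The bounds max(0,m−m')=0 and min(l+m,l−m')=1 give 2 terms
  k=0: (−1)^1·4.8990/(2)·0.9928^3·0.1202^1 = -0.287977
  k=1: (−1)^2·4.8990/(2)·0.9928^1·0.1202^3 = +0.004219
d^2_{0,-1}(0.2409) = -0.287977 +0.004219 = -0.283758
Phases: e^{-i·(0)·5.4001}=+1.000000+0.000000i, e^{-i·(-1)·2.1132}=-0.516196+0.856470i ⇒ D=+0.146475-0.243030i

Re=0.1465 Im=-0.2430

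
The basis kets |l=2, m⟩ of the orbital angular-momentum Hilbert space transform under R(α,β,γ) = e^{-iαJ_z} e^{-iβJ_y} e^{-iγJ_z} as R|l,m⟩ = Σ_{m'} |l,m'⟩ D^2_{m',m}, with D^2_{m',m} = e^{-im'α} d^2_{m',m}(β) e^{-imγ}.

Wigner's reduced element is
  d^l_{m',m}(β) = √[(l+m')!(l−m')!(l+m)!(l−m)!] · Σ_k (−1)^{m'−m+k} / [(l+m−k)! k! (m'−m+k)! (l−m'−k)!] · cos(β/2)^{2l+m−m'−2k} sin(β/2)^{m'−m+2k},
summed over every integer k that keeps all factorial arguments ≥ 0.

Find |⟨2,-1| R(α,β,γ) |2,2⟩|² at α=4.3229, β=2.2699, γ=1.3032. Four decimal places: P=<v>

P=0.3956

First d^2_{-1,2}(β=2.2699), then the phase factors e^{-i(-1)α} and e^{-i(2)γ}:
With c≡cos(β/2)=0.422178 and s≡sin(β/2)=0.906513, N=[1·6·24·1]^{1/2}=12.000000
The bounds max(0,m−m')=3 and min(l+m,l−m')=3 give 1 term
  k=3: (−1)^0·12.0000/(6)·0.4222^1·0.9065^3 = +0.628996
d^2_{-1,2}(2.2699) = +0.628996
|D^2_{-1,2}|² = |d^2_{-1,2}(β)|² = (+0.628996)² = 0.395635 (the z-rotation phases have unit modulus)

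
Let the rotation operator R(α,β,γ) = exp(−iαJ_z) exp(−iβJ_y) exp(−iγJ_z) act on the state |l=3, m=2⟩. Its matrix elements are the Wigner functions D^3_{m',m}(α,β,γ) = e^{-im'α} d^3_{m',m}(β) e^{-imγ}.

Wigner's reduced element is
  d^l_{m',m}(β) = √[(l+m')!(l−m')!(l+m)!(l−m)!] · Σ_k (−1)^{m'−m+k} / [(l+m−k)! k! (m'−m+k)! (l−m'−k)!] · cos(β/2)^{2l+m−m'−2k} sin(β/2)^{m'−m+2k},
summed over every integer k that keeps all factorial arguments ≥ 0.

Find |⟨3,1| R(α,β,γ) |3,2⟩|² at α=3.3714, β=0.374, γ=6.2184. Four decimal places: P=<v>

D^3_{1,2}(3.3714,0.374,6.2184) = e^{-i·1·3.3714}·d^3_{1,2}(0.374)·e^{-i·2·6.2184}. Compute d first:
Half-angle: c=0.982566, s=0.185912. N=√(24·2·120·1)=75.894664
k: max(0,(2)−(1))=1 … min(3+(2),3−(1))=2
  k=1: (−1)^0·75.8947/(24)·0.9826^5·0.1859^1 = +0.538415
  k=2: (−1)^1·75.8947/(12)·0.9826^3·0.1859^3 = -0.038551
d^3_{1,2}(0.374) = +0.538415 -0.038551 = +0.499864
|D^3_{1,2}|² = |d^3_{1,2}(β)|² = (+0.499864)² = 0.249864 (the z-rotation phases have unit modulus)

P=0.2499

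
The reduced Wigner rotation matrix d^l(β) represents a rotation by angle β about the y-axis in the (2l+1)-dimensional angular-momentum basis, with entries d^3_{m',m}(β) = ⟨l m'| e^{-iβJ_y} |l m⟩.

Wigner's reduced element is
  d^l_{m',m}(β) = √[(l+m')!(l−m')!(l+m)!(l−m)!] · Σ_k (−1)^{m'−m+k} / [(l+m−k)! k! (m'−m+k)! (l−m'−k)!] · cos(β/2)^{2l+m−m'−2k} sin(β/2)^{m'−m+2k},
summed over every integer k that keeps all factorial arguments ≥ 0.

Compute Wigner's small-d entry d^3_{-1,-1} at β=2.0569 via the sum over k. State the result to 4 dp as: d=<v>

d=0.4626

d^3_{-1,-1}(β=2.0569) via Wigner's sum:
With c≡cos(β/2)=0.516147 and s≡sin(β/2)=0.856500, N=[2·24·2·24]^{1/2}=48.000000
Admissible k: 0..2 (factorial args all ≥0)
  k=0: (−1)^0·48.0000/(48)·0.5161^6·0.8565^0 = +0.018908
  k=1: (−1)^1·48.0000/(6)·0.5161^4·0.8565^2 = -0.416523
  k=2: (−1)^2·48.0000/(8)·0.5161^2·0.8565^4 = +0.860216
d^3_{-1,-1}(2.0569) = +0.018908 -0.416523 +0.860216 = +0.462601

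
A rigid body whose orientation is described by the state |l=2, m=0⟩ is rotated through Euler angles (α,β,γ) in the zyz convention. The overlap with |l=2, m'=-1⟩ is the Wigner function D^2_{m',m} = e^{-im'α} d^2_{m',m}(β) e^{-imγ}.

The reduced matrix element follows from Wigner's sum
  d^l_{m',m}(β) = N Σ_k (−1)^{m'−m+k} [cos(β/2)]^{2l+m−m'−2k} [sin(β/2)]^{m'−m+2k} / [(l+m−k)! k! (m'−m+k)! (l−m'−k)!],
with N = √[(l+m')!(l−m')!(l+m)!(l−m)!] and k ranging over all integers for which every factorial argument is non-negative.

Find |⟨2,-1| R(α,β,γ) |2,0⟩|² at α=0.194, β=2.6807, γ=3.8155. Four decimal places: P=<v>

P=0.2380

Split into d^2_{-1,0}(β=2.6807) × two z-phases.
c=cos(2.6807/2)=0.228412, s=sin(2.6807/2)=0.973565; N=√[1·6·2·2]=4.898979
k: max(0,(0)−(-1))=1 … min(2+(0),2−(-1))=2
  k=1: (−1)^0·4.8990/(2)·0.2284^3·0.9736^1 = +0.028418
  k=2: (−1)^1·4.8990/(2)·0.2284^1·0.9736^3 = -0.516284
d^2_{-1,0}(2.6807) = +0.028418 -0.516284 = -0.487866
|D^2_{-1,0}|² = |d^2_{-1,0}(β)|² = (-0.487866)² = 0.238013 (the z-rotation phases have unit modulus)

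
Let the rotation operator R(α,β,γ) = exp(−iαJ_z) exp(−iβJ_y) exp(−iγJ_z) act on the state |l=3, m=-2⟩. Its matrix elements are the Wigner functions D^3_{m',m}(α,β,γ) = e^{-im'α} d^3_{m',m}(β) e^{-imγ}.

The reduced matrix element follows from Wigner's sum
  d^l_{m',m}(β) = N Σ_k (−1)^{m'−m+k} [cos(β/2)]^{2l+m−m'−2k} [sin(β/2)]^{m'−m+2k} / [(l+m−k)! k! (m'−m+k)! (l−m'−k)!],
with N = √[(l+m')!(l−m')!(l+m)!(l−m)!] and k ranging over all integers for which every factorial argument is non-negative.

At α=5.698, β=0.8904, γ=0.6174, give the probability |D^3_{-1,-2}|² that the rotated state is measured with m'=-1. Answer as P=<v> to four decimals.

Split into d^3_{-1,-2}(β=0.8904) × two z-phases.
Half-angle: c=0.902525, s=0.430638. N=√(2·24·1·120)=75.894664
Admissible k: 0..1 (factorial args all ≥0)
  k=0: (−1)^1·75.8947/(24)·0.9025^5·0.4306^1 = -0.815470
  k=1: (−1)^2·75.8947/(12)·0.9025^3·0.4306^3 = +0.371317
d^3_{-1,-2}(0.8904) = -0.815470 +0.371317 = -0.444152
|D^3_{-1,-2}|² = |d^3_{-1,-2}(β)|² = (-0.444152)² = 0.197271 (the z-rotation phases have unit modulus)

P=0.1973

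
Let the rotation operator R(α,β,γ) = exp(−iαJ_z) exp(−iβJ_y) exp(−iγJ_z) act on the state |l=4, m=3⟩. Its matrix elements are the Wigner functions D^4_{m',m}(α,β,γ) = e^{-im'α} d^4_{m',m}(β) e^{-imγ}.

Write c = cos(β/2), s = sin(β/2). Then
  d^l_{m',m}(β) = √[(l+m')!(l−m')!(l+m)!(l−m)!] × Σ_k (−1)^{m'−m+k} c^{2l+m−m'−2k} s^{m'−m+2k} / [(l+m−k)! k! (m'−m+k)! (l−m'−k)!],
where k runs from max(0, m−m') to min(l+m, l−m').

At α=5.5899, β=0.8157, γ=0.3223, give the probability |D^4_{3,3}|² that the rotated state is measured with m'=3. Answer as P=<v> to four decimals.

P=0.0239

First d^4_{3,3}(β=0.8157), then the phase factors e^{-i(3)α} and e^{-i(3)γ}:
With c≡cos(β/2)=0.917976 and s≡sin(β/2)=0.396637, N=[5040·1·5040·1]^{1/2}=5040.000000
k: max(0,(3)−(3))=0 … min(4+(3),4−(3))=1
  k=0: (−1)^0·5040.0000/(5040)·0.9180^8·0.3966^0 = +0.504254
  k=1: (−1)^1·5040.0000/(720)·0.9180^6·0.3966^2 = -0.658978
d^4_{3,3}(0.8157) = +0.504254 -0.658978 = -0.154724
|D^4_{3,3}|² = |d^4_{3,3}(β)|² = (-0.154724)² = 0.023939 (the z-rotation phases have unit modulus)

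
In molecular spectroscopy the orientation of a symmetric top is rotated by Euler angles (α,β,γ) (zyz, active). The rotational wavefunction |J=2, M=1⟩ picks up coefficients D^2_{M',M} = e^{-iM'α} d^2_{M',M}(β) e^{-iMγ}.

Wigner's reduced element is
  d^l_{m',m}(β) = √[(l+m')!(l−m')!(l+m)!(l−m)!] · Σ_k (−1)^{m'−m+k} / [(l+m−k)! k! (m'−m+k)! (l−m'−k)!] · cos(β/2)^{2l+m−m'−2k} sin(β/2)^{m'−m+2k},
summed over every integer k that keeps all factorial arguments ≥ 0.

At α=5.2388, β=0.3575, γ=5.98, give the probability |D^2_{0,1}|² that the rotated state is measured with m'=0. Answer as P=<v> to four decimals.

First d^2_{0,1}(β=0.3575), then the phase factors e^{-i(0)α} and e^{-i(1)γ}:
Half-angle: c=0.984067, s=0.177800. N=√(2·2·6·1)=4.898979
Admissible k: 1..2 (factorial args all ≥0)
  k=1: (−1)^0·4.8990/(2)·0.9841^3·0.1778^1 = +0.415031
  k=2: (−1)^1·4.8990/(2)·0.9841^1·0.1778^3 = -0.013549
d^2_{0,1}(0.3575) = +0.415031 -0.013549 = +0.401482
|D^2_{0,1}|² = |d^2_{0,1}(β)|² = (+0.401482)² = 0.161188 (the z-rotation phases have unit modulus)

P=0.1612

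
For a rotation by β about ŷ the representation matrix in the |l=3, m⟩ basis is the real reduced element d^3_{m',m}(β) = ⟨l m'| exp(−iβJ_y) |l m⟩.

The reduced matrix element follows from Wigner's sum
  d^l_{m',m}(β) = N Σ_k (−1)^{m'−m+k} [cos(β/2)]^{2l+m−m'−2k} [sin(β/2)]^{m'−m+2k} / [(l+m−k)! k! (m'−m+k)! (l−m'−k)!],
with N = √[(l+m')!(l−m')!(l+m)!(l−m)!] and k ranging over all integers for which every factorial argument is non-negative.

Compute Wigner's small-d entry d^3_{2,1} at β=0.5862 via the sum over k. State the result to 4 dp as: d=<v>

d=-0.6009

d^3_{2,1}(β=0.5862) via Wigner's sum:
Half-angle: c=0.957353, s=0.288921. N=√(120·1·24·2)=75.894664
Admissible k: 0..1 (factorial args all ≥0)
  k=0: (−1)^1·75.8947/(24)·0.9574^5·0.2889^1 = -0.734750
  k=1: (−1)^2·75.8947/(12)·0.9574^3·0.2889^3 = +0.133840
d^3_{2,1}(0.5862) = -0.734750 +0.133840 = -0.600911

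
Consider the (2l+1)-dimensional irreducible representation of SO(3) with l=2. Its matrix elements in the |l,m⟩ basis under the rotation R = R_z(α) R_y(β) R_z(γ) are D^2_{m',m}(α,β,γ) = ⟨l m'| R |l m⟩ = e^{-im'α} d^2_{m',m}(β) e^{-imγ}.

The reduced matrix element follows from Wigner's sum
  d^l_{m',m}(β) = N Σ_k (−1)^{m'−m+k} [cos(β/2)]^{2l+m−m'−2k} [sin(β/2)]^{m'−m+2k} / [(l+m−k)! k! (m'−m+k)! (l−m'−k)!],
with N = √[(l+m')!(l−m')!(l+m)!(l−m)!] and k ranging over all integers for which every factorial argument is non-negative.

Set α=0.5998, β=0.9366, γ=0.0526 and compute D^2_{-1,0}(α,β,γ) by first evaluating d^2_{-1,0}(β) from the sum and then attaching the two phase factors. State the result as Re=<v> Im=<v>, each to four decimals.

Split into d^2_{-1,0}(β=0.9366) × two z-phases.
With c≡cos(β/2)=0.892337 and s≡sin(β/2)=0.451370, N=[1·6·2·2]^{1/2}=4.898979
k: max(0,(0)−(-1))=1 … min(2+(0),2−(-1))=2
  k=1: (−1)^0·4.8990/(2)·0.8923^3·0.4514^1 = +0.785588
  k=2: (−1)^1·4.8990/(2)·0.8923^1·0.4514^3 = -0.201003
d^2_{-1,0}(0.9366) = +0.785588 -0.201003 = +0.584585
Attach z-rotation phases: D = e^{-i(-1)(0.5998)}·(+0.584585)·e^{-i(0)(0.0526)} = +0.482545+0.329985i

Re=0.4825 Im=0.3300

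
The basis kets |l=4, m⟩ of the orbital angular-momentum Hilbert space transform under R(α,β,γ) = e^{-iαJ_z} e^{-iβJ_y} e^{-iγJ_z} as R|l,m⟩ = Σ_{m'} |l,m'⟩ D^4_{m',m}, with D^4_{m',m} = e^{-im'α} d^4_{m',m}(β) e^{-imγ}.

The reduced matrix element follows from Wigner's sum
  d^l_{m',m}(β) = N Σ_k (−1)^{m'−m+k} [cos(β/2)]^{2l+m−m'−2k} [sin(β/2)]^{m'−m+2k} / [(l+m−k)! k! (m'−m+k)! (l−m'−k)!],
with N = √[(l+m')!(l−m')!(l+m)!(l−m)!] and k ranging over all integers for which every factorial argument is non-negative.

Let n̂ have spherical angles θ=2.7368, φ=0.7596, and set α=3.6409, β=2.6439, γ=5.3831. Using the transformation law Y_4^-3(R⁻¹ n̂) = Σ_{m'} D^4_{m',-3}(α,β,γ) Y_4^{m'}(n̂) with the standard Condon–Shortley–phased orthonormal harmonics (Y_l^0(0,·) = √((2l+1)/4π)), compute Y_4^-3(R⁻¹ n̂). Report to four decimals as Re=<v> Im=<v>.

Need the full column D^4_{m',-3} for m'=−4..4 at α=3.6409, β=2.6439, γ=5.3831.
cos(β/2)=0.246286, sin(β/2)=0.969197
d^4_{-4,-3}: single k=1 term ⇒ +0.000151;  D = +0.000115-0.000097i
d^4_{-3,-3}: k∈[0..1] ⇒ +0.000014 -0.001467 = -0.001454;  D = +0.000524-0.001356i
d^4_{-2,-3}: k∈[0..1] ⇒ -0.000199 +0.009260 = +0.009061;  D = -0.001182-0.008983i
d^4_{-1,-3}: k∈[0..1] ⇒ +0.001664 -0.042946 = -0.041282;  D = -0.024326-0.033354i
d^4_{0,-3}: k∈[0..1] ⇒ -0.009761 +0.151162 = +0.141401;  D = -0.127852-0.060399i
d^4_{1,-3}: k∈[0..1] ⇒ +0.042946 -0.399046 = -0.356099;  D = -0.355501+0.020632i
d^4_{2,-3}: k∈[0..1] ⇒ -0.143405 +0.740268 = +0.596862;  D = -0.506556+0.315667i
d^4_{3,-3}: k∈[0..1] ⇒ +0.351925 -0.778569 = -0.426644;  D = -0.209844+0.371471i
d^4_{4,-3}: single k=0 term ⇒ -0.559590;  D = +0.008340-0.559528i
Y_4^{m'}(θ=2.7368,φ=0.7596) and Σ D·Y over m':
  (+0.0001-0.0001i)·(-0.0106-0.0011i)  (+0.0005-0.0014i)·(+0.0457+0.0534i)  (-0.0012-0.0090i)·(+0.0132-0.2546i)  (-0.0243-0.0334i)·(-0.3619+0.3437i)  (-0.1279-0.0604i)·(+0.2791+0.0000i)  (-0.3555+0.0206i)·(+0.3619+0.3437i)  (-0.5066+0.3157i)·(+0.0132+0.2546i)  (-0.2098+0.3715i)·(-0.0457+0.0534i)  (+0.0083-0.5595i)·(-0.0106+0.0011i)
Y_4^-3(R⁻¹ n̂) = -0.250124-0.274795i

Re=-0.2501 Im=-0.2748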